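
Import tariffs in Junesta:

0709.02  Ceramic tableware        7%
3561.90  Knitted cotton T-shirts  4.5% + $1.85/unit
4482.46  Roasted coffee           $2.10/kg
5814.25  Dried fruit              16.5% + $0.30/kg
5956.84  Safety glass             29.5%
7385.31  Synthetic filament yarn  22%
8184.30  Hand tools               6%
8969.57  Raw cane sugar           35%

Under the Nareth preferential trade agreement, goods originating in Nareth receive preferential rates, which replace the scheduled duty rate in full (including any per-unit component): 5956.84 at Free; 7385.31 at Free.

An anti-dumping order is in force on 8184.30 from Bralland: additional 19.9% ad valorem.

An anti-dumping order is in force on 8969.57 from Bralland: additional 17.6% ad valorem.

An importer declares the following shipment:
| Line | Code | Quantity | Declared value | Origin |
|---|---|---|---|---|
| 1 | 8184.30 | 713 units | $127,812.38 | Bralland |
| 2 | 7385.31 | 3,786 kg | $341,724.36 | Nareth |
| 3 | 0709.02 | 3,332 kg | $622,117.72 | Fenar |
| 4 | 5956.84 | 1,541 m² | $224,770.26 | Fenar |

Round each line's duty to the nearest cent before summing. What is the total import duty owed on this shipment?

$142,958.88

Line 1 (8184.30, Bralland, 713 units, $127,812.38):
Base rate for 8184.30 is 6%.
Additional duty on 8184.30 from Bralland: +19.9%. Applied ad valorem rate: 6% + 19.9% = 25.9%.
Duty = $127,812.38 × 25.9% = $33,103.41.
Line 2 (7385.31, Nareth, 3,786 kg, $341,724.36):
Base rate for 7385.31 is 22%.
Origin Nareth qualifies under the Junesta–Nareth agreement and 7385.31 is covered: preferential rate Free applies instead.
Duty = $341,724.36 × 0% = $0.00.
Line 3 (0709.02, Fenar, 3,332 kg, $622,117.72):
Base rate for 0709.02 is 7%.
Duty = $622,117.72 × 7% = $43,548.24.
Line 4 (5956.84, Fenar, 1,541 m², $224,770.26):
Base rate for 5956.84 is 29.5%.
5956.84 has an FTA preferential rate, but origin Fenar is not Nareth; base rate stands.
Duty = $224,770.26 × 29.5% = $66,307.23.
Total = $33,103.41 + $0.00 + $43,548.24 + $66,307.23 = $142,958.88.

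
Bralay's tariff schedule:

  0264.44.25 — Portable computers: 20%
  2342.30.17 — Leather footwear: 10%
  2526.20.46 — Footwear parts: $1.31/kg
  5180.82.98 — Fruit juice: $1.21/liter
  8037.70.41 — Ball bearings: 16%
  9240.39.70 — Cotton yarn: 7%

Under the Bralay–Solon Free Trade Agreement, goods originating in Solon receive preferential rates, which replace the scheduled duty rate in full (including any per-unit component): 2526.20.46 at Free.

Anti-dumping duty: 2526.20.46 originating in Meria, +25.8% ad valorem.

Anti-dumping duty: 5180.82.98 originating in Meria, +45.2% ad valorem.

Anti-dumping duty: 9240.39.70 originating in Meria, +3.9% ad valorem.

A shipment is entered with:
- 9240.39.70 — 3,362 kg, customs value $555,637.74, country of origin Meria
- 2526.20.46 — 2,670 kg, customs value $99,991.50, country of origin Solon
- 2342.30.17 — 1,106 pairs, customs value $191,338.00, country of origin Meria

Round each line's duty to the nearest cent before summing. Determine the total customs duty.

$79,698.31

Line 1 (9240.39.70, Meria, 3,362 kg, $555,637.74):
Base rate for 9240.39.70 is 7%.
Additional duty on 9240.39.70 from Meria: +3.9%. Applied ad valorem rate: 7% + 3.9% = 10.9%.
Duty = $555,637.74 × 10.9% = $60,564.51.
Line 2 (2526.20.46, Solon, 2,670 kg, $99,991.50):
Base rate for 2526.20.46 is $1.31/kg.
Origin Solon qualifies under the Bralay–Solon agreement and 2526.20.46 is covered: preferential rate Free applies instead.
The additional-duty order on 2526.20.46 targets Meria, not Solon; it does not apply.
Duty = $99,991.50 × 0% = $0.00.
Line 3 (2342.30.17, Meria, 1,106 pairs, $191,338.00):
Base rate for 2342.30.17 is 10%.
Duty = $191,338.00 × 10% = $19,133.80.
Total = $60,564.51 + $0.00 + $19,133.80 = $79,698.31.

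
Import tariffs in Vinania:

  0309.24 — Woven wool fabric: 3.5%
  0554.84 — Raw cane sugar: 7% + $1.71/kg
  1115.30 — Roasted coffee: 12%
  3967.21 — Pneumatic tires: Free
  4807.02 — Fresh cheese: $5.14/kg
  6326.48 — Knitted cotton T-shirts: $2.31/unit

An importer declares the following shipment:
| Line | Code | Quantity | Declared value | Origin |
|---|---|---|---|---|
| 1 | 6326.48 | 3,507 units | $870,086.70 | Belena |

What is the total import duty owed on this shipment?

Line 1 (6326.48, Belena, 3,507 units, $870,086.70):
Base rate for 6326.48 is $2.31/unit.
Duty = 3,507 × $2.31 = $8,101.17.

$8,101.17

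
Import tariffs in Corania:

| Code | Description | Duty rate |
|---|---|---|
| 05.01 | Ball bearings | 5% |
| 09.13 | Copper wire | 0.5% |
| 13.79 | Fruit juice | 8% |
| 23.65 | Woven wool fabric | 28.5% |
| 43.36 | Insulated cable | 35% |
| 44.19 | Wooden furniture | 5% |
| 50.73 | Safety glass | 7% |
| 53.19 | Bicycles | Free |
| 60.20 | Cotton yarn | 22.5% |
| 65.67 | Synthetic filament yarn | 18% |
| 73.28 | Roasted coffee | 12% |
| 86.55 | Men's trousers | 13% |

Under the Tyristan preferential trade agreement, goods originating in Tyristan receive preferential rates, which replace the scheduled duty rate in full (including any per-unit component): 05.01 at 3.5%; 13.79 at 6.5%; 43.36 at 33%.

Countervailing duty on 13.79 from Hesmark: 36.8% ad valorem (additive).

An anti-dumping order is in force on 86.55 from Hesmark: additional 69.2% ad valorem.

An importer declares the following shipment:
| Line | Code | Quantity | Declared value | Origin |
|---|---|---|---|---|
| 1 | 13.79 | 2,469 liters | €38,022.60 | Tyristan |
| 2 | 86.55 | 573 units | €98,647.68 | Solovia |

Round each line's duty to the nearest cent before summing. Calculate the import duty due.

€15,295.67

Line 1 (13.79, Tyristan, 2,469 liters, €38,022.60):
Base rate for 13.79 is 8%.
Origin Tyristan qualifies under the Corania–Tyristan agreement and 13.79 is covered: preferential rate 6.5% applies instead.
The additional-duty order on 13.79 targets Hesmark, not Tyristan; it does not apply.
Duty = €38,022.60 × 6.5% = €2,471.47.
Line 2 (86.55, Solovia, 573 units, €98,647.68):
Base rate for 86.55 is 13%.
The additional-duty order on 86.55 targets Hesmark, not Solovia; it does not apply.
Duty = €98,647.68 × 13% = €12,824.20.
Total = €2,471.47 + €12,824.20 = €15,295.67.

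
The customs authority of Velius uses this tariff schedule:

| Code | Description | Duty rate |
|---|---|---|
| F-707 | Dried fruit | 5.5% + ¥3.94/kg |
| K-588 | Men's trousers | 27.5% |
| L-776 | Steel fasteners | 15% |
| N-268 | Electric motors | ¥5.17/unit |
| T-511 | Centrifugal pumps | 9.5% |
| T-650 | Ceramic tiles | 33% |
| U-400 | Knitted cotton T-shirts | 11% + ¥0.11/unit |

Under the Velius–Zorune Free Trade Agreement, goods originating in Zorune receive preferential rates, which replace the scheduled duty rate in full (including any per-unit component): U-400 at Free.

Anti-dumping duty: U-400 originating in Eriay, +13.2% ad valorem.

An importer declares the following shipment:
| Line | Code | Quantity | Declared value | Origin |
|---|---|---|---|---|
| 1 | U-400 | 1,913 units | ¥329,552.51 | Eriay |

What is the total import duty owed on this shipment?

¥79,962.14

Line 1 (U-400, Eriay, 1,913 units, ¥329,552.51):
Base rate for U-400 is 11% + ¥0.11/unit.
U-400 has an FTA preferential rate, but origin Eriay is not Zorune; base rate stands.
Additional duty on U-400 from Eriay: +13.2%. Applied ad valorem rate: 11% + 13.2% = 24.2%.
Duty = ¥329,552.51 × 24.2% + 1,913 × ¥0.11 = ¥79,962.14.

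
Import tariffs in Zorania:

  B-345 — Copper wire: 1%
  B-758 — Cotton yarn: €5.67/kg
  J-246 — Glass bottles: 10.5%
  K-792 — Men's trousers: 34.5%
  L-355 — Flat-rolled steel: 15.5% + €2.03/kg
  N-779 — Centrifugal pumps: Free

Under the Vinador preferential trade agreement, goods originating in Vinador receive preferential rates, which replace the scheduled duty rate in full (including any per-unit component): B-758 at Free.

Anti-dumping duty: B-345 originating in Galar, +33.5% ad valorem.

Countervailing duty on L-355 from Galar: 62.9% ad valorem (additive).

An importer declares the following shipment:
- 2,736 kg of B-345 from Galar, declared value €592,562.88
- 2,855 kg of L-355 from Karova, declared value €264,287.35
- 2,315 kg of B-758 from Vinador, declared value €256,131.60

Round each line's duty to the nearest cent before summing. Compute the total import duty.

€251,194.38

Line 1 (B-345, Galar, 2,736 kg, €592,562.88):
Base rate for B-345 is 1%.
Additional duty on B-345 from Galar: +33.5%. Applied ad valorem rate: 1% + 33.5% = 34.5%.
Duty = €592,562.88 × 34.5% = €204,434.19.
Line 2 (L-355, Karova, 2,855 kg, €264,287.35):
Base rate for L-355 is 15.5% + €2.03/kg.
The additional-duty order on L-355 targets Galar, not Karova; it does not apply.
Duty = €264,287.35 × 15.5% + 2,855 × €2.03 = €46,760.19.
Line 3 (B-758, Vinador, 2,315 kg, €256,131.60):
Base rate for B-758 is €5.67/kg.
Origin Vinador qualifies under the Zorania–Vinador agreement and B-758 is covered: preferential rate Free applies instead.
Duty = €256,131.60 × 0% = €0.00.
Total = €204,434.19 + €46,760.19 + €0.00 = €251,194.38.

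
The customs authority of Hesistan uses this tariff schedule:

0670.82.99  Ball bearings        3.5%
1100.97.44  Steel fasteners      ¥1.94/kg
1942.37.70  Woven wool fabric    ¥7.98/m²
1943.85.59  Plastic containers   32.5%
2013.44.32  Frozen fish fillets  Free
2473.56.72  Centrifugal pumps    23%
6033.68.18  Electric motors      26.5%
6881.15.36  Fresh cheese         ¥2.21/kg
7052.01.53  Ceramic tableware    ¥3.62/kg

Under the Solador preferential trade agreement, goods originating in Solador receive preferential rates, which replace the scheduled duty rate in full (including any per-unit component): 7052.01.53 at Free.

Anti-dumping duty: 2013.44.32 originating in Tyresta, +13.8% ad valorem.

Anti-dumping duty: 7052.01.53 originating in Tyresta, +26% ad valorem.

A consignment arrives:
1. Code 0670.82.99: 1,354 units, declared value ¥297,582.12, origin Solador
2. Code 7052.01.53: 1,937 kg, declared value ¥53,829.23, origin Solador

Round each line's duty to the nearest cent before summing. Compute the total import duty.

Line 1 (0670.82.99, Solador, 1,354 units, ¥297,582.12):
Base rate for 0670.82.99 is 3.5%.
Origin Solador is the FTA partner but 0670.82.99 is not on the preference list; base rate stands.
Duty = ¥297,582.12 × 3.5% = ¥10,415.37.
Line 2 (7052.01.53, Solador, 1,937 kg, ¥53,829.23):
Base rate for 7052.01.53 is ¥3.62/kg.
Origin Solador qualifies under the Hesistan–Solador agreement and 7052.01.53 is covered: preferential rate Free applies instead.
The additional-duty order on 7052.01.53 targets Tyresta, not Solador; it does not apply.
Duty = ¥53,829.23 × 0% = ¥0.00.
Total = ¥10,415.37 + ¥0.00 = ¥10,415.37.

¥10,415.37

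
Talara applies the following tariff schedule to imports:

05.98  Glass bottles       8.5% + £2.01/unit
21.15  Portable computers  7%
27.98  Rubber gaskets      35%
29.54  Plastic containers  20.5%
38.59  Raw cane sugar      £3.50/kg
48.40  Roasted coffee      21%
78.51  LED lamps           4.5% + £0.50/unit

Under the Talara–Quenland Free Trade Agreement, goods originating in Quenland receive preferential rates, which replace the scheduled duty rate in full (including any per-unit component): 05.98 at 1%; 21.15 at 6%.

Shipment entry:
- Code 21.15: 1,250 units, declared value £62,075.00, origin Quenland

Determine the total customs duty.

£3,724.50

Line 1 (21.15, Quenland, 1,250 units, £62,075.00):
Base rate for 21.15 is 7%.
Origin Quenland qualifies under the Talara–Quenland agreement and 21.15 is covered: preferential rate 6% applies instead.
Duty = £62,075.00 × 6% = £3,724.50.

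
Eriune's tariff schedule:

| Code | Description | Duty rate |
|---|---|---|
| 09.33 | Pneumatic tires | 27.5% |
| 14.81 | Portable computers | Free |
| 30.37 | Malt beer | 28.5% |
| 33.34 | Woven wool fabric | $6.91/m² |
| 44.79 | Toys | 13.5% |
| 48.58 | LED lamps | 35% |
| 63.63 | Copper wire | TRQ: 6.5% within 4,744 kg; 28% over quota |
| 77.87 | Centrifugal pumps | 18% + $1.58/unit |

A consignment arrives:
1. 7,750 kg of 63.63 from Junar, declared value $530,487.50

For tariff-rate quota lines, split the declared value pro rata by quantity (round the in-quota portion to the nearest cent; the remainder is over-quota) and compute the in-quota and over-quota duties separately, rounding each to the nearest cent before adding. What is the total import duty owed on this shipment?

$78,720.24

Line 1 (63.63, Junar, 7,750 kg, $530,487.50):
Code 63.63 is under a tariff-rate quota (threshold 4,744 kg). In-quota: 4,744 kg at 6.5%; over-quota: 3,006 kg at 28%.
Pro-rata value split: in-quota = $530,487.50 × 4,744/7,750 = $324,726.80; over-quota = $530,487.50 − $324,726.80 = $205,760.70.
In-quota duty = $324,726.80 × 6.5% = $21,107.24. Over-quota duty = $205,760.70 × 28% = $57,613.00.
Line duty = $21,107.24 + $57,613.00 = $78,720.24.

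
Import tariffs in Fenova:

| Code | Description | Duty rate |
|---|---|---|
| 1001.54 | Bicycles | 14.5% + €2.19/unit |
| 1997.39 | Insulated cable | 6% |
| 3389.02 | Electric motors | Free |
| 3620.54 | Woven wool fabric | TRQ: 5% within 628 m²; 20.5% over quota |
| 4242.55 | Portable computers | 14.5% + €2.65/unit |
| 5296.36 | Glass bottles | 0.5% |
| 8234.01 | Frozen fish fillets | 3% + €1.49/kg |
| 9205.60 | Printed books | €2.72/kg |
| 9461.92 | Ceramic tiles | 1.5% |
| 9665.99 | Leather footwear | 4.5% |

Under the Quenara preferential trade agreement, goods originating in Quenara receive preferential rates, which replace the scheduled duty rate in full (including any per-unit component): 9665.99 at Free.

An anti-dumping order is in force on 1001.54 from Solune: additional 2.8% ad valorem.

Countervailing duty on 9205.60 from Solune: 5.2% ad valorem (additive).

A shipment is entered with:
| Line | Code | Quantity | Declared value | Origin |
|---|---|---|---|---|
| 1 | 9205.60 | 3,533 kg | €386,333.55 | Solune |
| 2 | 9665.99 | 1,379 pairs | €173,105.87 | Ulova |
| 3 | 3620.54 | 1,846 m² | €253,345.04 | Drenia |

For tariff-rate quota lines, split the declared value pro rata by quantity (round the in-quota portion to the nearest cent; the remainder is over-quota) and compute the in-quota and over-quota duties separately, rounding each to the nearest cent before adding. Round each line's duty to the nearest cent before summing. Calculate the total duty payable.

€76,065.66

Line 1 (9205.60, Solune, 3,533 kg, €386,333.55):
Base rate for 9205.60 is €2.72/kg.
Additional duty on 9205.60 from Solune: +5.2% ad valorem. Applied ad valorem rate = 5.2%.
Duty = €386,333.55 × 5.2% + 3,533 × €2.72 = €29,699.10.
Line 2 (9665.99, Ulova, 1,379 pairs, €173,105.87):
Base rate for 9665.99 is 4.5%.
9665.99 has an FTA preferential rate, but origin Ulova is not Quenara; base rate stands.
Duty = €173,105.87 × 4.5% = €7,789.76.
Line 3 (3620.54, Drenia, 1,846 m², €253,345.04):
Code 3620.54 is under a tariff-rate quota (threshold 628 m²). In-quota: 628 m² at 5%; over-quota: 1,218 m² at 20.5%.
Pro-rata value split: in-quota = €253,345.04 × 628/1,846 = €86,186.72; over-quota = €253,345.04 − €86,186.72 = €167,158.32.
In-quota duty = €86,186.72 × 5% = €4,309.34. Over-quota duty = €167,158.32 × 20.5% = €34,267.46.
Line duty = €4,309.34 + €34,267.46 = €38,576.80.
Total = €29,699.10 + €7,789.76 + €38,576.80 = €76,065.66.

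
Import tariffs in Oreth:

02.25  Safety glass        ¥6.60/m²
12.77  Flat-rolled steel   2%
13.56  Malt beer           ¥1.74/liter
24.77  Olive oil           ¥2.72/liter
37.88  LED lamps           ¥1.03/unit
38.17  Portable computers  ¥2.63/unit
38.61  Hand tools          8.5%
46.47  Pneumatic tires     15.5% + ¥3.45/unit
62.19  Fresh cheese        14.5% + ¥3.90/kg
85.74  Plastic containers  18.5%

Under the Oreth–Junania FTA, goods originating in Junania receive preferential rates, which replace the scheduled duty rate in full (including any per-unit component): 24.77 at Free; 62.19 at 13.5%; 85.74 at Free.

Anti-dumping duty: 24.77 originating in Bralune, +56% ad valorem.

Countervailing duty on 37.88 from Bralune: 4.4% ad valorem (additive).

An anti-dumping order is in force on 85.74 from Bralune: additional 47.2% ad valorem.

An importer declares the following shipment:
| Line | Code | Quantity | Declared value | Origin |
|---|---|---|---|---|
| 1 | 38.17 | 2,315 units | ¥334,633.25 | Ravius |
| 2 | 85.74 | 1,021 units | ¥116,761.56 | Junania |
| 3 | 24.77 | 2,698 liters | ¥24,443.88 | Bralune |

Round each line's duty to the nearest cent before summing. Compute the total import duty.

Line 1 (38.17, Ravius, 2,315 units, ¥334,633.25):
Base rate for 38.17 is ¥2.63/unit.
Duty = 2,315 × ¥2.63 = ¥6,088.45.
Line 2 (85.74, Junania, 1,021 units, ¥116,761.56):
Base rate for 85.74 is 18.5%.
Origin Junania qualifies under the Oreth–Junania agreement and 85.74 is covered: preferential rate Free applies instead.
The additional-duty order on 85.74 targets Bralune, not Junania; it does not apply.
Duty = ¥116,761.56 × 0% = ¥0.00.
Line 3 (24.77, Bralune, 2,698 liters, ¥24,443.88):
Base rate for 24.77 is ¥2.72/liter.
24.77 has an FTA preferential rate, but origin Bralune is not Junania; base rate stands.
Additional duty on 24.77 from Bralune: +56% ad valorem. Applied ad valorem rate = 56%.
Duty = ¥24,443.88 × 56% + 2,698 × ¥2.72 = ¥21,027.13.
Total = ¥6,088.45 + ¥0.00 + ¥21,027.13 = ¥27,115.58.

¥27,115.58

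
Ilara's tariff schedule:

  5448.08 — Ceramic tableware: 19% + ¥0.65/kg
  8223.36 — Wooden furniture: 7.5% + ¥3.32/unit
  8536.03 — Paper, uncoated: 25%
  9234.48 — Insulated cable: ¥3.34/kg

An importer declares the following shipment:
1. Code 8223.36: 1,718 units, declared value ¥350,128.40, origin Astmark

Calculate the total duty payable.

¥31,963.39

Line 1 (8223.36, Astmark, 1,718 units, ¥350,128.40):
Base rate for 8223.36 is 7.5% + ¥3.32/unit.
Duty = ¥350,128.40 × 7.5% + 1,718 × ¥3.32 = ¥31,963.39.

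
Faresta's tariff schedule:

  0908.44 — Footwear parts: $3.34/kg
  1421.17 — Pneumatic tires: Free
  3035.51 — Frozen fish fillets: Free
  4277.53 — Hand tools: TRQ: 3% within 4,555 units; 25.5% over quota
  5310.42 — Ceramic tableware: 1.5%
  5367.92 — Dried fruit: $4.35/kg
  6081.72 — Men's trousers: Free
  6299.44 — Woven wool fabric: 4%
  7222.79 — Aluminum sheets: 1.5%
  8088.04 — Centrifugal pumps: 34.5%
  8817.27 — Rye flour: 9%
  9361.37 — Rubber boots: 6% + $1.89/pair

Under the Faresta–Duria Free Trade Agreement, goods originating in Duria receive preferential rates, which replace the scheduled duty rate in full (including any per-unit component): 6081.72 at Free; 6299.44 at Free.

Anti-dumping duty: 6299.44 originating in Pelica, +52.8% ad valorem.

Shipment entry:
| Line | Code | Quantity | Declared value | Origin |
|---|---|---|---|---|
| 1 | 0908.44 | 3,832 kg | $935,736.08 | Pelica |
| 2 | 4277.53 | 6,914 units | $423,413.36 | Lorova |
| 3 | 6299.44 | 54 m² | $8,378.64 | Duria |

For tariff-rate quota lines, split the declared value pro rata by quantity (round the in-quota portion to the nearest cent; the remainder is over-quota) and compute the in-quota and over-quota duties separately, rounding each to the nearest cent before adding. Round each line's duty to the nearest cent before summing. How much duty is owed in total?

$58,005.95

Line 1 (0908.44, Pelica, 3,832 kg, $935,736.08):
Base rate for 0908.44 is $3.34/kg.
Duty = 3,832 × $3.34 = $12,798.88.
Line 2 (4277.53, Lorova, 6,914 units, $423,413.36):
Code 4277.53 is under a tariff-rate quota (threshold 4,555 units). In-quota: 4,555 units at 3%; over-quota: 2,359 units at 25.5%.
Pro-rata value split: in-quota = $423,413.36 × 4,555/6,914 = $278,948.20; over-quota = $423,413.36 − $278,948.20 = $144,465.16.
In-quota duty = $278,948.20 × 3% = $8,368.45. Over-quota duty = $144,465.16 × 25.5% = $36,838.62.
Line duty = $8,368.45 + $36,838.62 = $45,207.07.
Line 3 (6299.44, Duria, 54 m², $8,378.64):
Base rate for 6299.44 is 4%.
Origin Duria qualifies under the Faresta–Duria agreement and 6299.44 is covered: preferential rate Free applies instead.
The additional-duty order on 6299.44 targets Pelica, not Duria; it does not apply.
Duty = $8,378.64 × 0% = $0.00.
Total = $12,798.88 + $45,207.07 + $0.00 = $58,005.95.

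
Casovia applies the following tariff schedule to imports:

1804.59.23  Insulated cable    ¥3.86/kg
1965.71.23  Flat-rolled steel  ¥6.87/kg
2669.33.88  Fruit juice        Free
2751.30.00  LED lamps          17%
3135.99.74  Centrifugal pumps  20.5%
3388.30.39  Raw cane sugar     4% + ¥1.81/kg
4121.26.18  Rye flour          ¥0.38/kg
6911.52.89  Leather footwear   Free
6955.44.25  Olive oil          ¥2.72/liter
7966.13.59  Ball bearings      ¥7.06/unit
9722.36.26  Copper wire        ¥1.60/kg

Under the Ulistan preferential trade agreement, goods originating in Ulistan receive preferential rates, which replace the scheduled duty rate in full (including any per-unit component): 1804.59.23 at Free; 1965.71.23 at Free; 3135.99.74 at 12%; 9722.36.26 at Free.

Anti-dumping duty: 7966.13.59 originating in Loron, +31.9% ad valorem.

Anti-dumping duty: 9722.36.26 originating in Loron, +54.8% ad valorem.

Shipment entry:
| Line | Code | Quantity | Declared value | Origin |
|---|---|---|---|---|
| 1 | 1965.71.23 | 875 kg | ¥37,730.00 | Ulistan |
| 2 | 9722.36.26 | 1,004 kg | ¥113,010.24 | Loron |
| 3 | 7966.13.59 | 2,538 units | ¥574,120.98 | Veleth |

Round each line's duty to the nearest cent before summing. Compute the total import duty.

Line 1 (1965.71.23, Ulistan, 875 kg, ¥37,730.00):
Base rate for 1965.71.23 is ¥6.87/kg.
Origin Ulistan qualifies under the Casovia–Ulistan agreement and 1965.71.23 is covered: preferential rate Free applies instead.
Duty = ¥37,730.00 × 0% = ¥0.00.
Line 2 (9722.36.26, Loron, 1,004 kg, ¥113,010.24):
Base rate for 9722.36.26 is ¥1.60/kg.
9722.36.26 has an FTA preferential rate, but origin Loron is not Ulistan; base rate stands.
Additional duty on 9722.36.26 from Loron: +54.8% ad valorem. Applied ad valorem rate = 54.8%.
Duty = ¥113,010.24 × 54.8% + 1,004 × ¥1.60 = ¥63,536.01.
Line 3 (7966.13.59, Veleth, 2,538 units, ¥574,120.98):
Base rate for 7966.13.59 is ¥7.06/unit.
The additional-duty order on 7966.13.59 targets Loron, not Veleth; it does not apply.
Duty = 2,538 × ¥7.06 = ¥17,918.28.
Total = ¥0.00 + ¥63,536.01 + ¥17,918.28 = ¥81,454.29.

¥81,454.29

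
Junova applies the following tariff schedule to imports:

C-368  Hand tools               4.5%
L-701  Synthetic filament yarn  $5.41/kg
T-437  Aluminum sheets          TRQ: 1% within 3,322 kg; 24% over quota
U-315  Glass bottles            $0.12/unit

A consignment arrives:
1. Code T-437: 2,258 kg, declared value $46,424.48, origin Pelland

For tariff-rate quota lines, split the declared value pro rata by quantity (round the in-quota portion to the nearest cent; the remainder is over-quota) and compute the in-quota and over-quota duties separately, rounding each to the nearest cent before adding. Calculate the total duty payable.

$464.24

Line 1 (T-437, Pelland, 2,258 kg, $46,424.48):
Code T-437 is under a tariff-rate quota (threshold 3,322 kg). Quantity 2,258 kg is within the quota, so the in-quota rate 1% applies to the full value.
Duty = $46,424.48 × 1% = $464.24.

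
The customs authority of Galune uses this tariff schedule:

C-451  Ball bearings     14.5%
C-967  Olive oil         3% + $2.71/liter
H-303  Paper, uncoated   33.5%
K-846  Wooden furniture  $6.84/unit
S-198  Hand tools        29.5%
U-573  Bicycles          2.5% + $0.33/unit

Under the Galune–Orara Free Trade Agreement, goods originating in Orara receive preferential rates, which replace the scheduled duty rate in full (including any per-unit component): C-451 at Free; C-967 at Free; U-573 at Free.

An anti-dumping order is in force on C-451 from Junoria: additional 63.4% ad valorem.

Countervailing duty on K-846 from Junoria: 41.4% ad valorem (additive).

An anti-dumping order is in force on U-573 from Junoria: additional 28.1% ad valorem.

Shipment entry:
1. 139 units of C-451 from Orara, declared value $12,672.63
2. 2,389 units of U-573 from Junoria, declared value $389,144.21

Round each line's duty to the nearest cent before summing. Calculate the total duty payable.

$119,866.50

Line 1 (C-451, Orara, 139 units, $12,672.63):
Base rate for C-451 is 14.5%.
Origin Orara qualifies under the Galune–Orara agreement and C-451 is covered: preferential rate Free applies instead.
The additional-duty order on C-451 targets Junoria, not Orara; it does not apply.
Duty = $12,672.63 × 0% = $0.00.
Line 2 (U-573, Junoria, 2,389 units, $389,144.21):
Base rate for U-573 is 2.5% + $0.33/unit.
U-573 has an FTA preferential rate, but origin Junoria is not Orara; base rate stands.
Additional duty on U-573 from Junoria: +28.1%. Applied ad valorem rate: 2.5% + 28.1% = 30.6%.
Duty = $389,144.21 × 30.6% + 2,389 × $0.33 = $119,866.50.
Total = $0.00 + $119,866.50 = $119,866.50.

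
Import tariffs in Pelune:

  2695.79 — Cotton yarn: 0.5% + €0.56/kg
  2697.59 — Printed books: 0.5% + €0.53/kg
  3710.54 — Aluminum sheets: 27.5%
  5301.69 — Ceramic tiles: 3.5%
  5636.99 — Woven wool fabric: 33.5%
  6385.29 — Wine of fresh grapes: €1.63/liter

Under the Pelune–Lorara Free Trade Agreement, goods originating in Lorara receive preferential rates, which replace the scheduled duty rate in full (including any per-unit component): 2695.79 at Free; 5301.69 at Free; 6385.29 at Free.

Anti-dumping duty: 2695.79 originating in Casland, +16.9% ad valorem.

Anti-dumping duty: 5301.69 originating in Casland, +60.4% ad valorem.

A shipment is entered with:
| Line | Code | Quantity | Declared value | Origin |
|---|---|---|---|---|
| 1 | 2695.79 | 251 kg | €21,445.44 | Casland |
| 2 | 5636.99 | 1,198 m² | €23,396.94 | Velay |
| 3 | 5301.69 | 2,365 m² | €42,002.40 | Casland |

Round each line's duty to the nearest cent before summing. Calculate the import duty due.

€38,549.57

Line 1 (2695.79, Casland, 251 kg, €21,445.44):
Base rate for 2695.79 is 0.5% + €0.56/kg.
2695.79 has an FTA preferential rate, but origin Casland is not Lorara; base rate stands.
Additional duty on 2695.79 from Casland: +16.9%. Applied ad valorem rate: 0.5% + 16.9% = 17.4%.
Duty = €21,445.44 × 17.4% + 251 × €0.56 = €3,872.07.
Line 2 (5636.99, Velay, 1,198 m², €23,396.94):
Base rate for 5636.99 is 33.5%.
Duty = €23,396.94 × 33.5% = €7,837.97.
Line 3 (5301.69, Casland, 2,365 m², €42,002.40):
Base rate for 5301.69 is 3.5%.
5301.69 has an FTA preferential rate, but origin Casland is not Lorara; base rate stands.
Additional duty on 5301.69 from Casland: +60.4%. Applied ad valorem rate: 3.5% + 60.4% = 63.9%.
Duty = €42,002.40 × 63.9% = €26,839.53.
Total = €3,872.07 + €7,837.97 + €26,839.53 = €38,549.57.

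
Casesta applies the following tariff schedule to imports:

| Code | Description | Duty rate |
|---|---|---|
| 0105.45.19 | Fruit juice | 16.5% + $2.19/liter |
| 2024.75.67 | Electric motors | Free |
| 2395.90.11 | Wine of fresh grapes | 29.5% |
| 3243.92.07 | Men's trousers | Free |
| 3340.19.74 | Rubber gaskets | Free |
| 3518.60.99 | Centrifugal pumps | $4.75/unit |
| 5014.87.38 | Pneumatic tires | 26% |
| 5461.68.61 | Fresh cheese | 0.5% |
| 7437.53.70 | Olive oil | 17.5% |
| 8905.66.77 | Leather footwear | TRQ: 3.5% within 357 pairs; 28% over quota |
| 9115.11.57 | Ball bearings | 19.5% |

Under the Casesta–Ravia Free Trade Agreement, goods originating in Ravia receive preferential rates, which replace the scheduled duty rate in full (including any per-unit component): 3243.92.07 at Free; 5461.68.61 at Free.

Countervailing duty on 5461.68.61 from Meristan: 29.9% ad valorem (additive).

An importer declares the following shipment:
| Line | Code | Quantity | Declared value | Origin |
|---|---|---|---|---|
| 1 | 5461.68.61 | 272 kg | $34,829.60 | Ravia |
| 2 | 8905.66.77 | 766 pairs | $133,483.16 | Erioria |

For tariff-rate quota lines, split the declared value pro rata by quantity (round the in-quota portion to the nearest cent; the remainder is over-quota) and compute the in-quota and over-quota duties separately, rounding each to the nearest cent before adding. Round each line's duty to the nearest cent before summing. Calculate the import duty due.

$22,133.64

Line 1 (5461.68.61, Ravia, 272 kg, $34,829.60):
Base rate for 5461.68.61 is 0.5%.
Origin Ravia qualifies under the Casesta–Ravia agreement and 5461.68.61 is covered: preferential rate Free applies instead.
The additional-duty order on 5461.68.61 targets Meristan, not Ravia; it does not apply.
Duty = $34,829.60 × 0% = $0.00.
Line 2 (8905.66.77, Erioria, 766 pairs, $133,483.16):
Code 8905.66.77 is under a tariff-rate quota (threshold 357 pairs). In-quota: 357 pairs at 3.5%; over-quota: 409 pairs at 28%.
Pro-rata value split: in-quota = $133,483.16 × 357/766 = $62,210.82; over-quota = $133,483.16 − $62,210.82 = $71,272.34.
In-quota duty = $62,210.82 × 3.5% = $2,177.38. Over-quota duty = $71,272.34 × 28% = $19,956.26.
Line duty = $2,177.38 + $19,956.26 = $22,133.64.
Total = $0.00 + $22,133.64 = $22,133.64.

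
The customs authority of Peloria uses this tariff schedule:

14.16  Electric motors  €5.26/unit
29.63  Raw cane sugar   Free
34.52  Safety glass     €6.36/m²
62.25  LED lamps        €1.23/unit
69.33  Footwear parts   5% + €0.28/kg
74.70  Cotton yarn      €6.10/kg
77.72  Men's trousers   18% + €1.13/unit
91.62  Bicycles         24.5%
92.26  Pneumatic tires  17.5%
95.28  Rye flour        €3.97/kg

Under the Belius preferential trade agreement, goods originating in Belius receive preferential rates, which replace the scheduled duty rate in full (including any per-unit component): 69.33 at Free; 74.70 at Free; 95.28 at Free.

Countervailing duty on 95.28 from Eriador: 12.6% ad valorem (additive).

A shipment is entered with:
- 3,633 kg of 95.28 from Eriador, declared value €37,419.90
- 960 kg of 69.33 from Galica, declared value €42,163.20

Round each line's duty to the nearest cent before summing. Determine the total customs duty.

Line 1 (95.28, Eriador, 3,633 kg, €37,419.90):
Base rate for 95.28 is €3.97/kg.
95.28 has an FTA preferential rate, but origin Eriador is not Belius; base rate stands.
Additional duty on 95.28 from Eriador: +12.6% ad valorem. Applied ad valorem rate = 12.6%.
Duty = €37,419.90 × 12.6% + 3,633 × €3.97 = €19,137.92.
Line 2 (69.33, Galica, 960 kg, €42,163.20):
Base rate for 69.33 is 5% + €0.28/kg.
69.33 has an FTA preferential rate, but origin Galica is not Belius; base rate stands.
Duty = €42,163.20 × 5% + 960 × €0.28 = €2,376.96.
Total = €19,137.92 + €2,376.96 = €21,514.88.

€21,514.88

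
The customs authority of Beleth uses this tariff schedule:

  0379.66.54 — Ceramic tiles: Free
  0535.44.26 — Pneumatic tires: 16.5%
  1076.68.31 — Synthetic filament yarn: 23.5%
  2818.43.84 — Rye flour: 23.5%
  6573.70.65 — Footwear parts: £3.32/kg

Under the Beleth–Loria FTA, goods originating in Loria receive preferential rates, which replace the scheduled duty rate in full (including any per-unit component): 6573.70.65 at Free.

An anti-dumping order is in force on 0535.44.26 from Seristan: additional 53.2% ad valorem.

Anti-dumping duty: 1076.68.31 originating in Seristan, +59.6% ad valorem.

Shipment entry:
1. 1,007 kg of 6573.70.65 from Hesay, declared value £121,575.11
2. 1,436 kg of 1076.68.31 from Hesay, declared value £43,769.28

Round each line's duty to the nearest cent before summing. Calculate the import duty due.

£13,629.02

Line 1 (6573.70.65, Hesay, 1,007 kg, £121,575.11):
Base rate for 6573.70.65 is £3.32/kg.
6573.70.65 has an FTA preferential rate, but origin Hesay is not Loria; base rate stands.
Duty = 1,007 × £3.32 = £3,343.24.
Line 2 (1076.68.31, Hesay, 1,436 kg, £43,769.28):
Base rate for 1076.68.31 is 23.5%.
The additional-duty order on 1076.68.31 targets Seristan, not Hesay; it does not apply.
Duty = £43,769.28 × 23.5% = £10,285.78.
Total = £3,343.24 + £10,285.78 = £13,629.02.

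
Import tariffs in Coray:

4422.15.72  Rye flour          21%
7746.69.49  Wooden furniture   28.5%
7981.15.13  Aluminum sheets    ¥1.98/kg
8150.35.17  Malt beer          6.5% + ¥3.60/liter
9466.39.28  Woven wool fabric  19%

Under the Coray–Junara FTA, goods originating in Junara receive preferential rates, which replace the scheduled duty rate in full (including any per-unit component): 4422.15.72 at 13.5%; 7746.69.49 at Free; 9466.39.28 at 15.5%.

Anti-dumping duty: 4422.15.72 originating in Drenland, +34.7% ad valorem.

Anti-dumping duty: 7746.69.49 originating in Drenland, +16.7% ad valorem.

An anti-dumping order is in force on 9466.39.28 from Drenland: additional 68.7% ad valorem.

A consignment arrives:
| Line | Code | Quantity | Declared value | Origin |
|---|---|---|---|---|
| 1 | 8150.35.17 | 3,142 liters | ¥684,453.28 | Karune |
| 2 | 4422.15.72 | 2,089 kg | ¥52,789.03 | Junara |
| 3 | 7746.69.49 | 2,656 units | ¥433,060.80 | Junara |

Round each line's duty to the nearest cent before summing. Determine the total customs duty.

Line 1 (8150.35.17, Karune, 3,142 liters, ¥684,453.28):
Base rate for 8150.35.17 is 6.5% + ¥3.60/liter.
Duty = ¥684,453.28 × 6.5% + 3,142 × ¥3.60 = ¥55,800.66.
Line 2 (4422.15.72, Junara, 2,089 kg, ¥52,789.03):
Base rate for 4422.15.72 is 21%.
Origin Junara qualifies under the Coray–Junara agreement and 4422.15.72 is covered: preferential rate 13.5% applies instead.
The additional-duty order on 4422.15.72 targets Drenland, not Junara; it does not apply.
Duty = ¥52,789.03 × 13.5% = ¥7,126.52.
Line 3 (7746.69.49, Junara, 2,656 units, ¥433,060.80):
Base rate for 7746.69.49 is 28.5%.
Origin Junara qualifies under the Coray–Junara agreement and 7746.69.49 is covered: preferential rate Free applies instead.
The additional-duty order on 7746.69.49 targets Drenland, not Junara; it does not apply.
Duty = ¥433,060.80 × 0% = ¥0.00.
Total = ¥55,800.66 + ¥7,126.52 + ¥0.00 = ¥62,927.18.

¥62,927.18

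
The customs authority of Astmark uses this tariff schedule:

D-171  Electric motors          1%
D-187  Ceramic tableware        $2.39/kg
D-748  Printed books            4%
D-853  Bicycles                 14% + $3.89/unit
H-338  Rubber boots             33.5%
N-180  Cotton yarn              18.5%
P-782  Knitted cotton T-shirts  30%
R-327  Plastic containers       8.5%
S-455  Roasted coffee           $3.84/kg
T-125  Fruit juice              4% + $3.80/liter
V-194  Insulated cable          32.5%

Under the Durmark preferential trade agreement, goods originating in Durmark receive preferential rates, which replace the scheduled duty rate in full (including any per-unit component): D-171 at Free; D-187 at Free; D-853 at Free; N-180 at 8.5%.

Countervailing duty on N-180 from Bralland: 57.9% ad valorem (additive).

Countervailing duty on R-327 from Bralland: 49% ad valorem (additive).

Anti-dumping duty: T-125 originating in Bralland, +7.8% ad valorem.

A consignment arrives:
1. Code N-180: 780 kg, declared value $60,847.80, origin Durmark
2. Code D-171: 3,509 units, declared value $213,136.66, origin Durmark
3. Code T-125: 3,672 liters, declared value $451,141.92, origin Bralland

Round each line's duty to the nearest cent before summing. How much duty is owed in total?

$72,360.41

Line 1 (N-180, Durmark, 780 kg, $60,847.80):
Base rate for N-180 is 18.5%.
Origin Durmark qualifies under the Astmark–Durmark agreement and N-180 is covered: preferential rate 8.5% applies instead.
The additional-duty order on N-180 targets Bralland, not Durmark; it does not apply.
Duty = $60,847.80 × 8.5% = $5,172.06.
Line 2 (D-171, Durmark, 3,509 units, $213,136.66):
Base rate for D-171 is 1%.
Origin Durmark qualifies under the Astmark–Durmark agreement and D-171 is covered: preferential rate Free applies instead.
Duty = $213,136.66 × 0% = $0.00.
Line 3 (T-125, Bralland, 3,672 liters, $451,141.92):
Base rate for T-125 is 4% + $3.80/liter.
Additional duty on T-125 from Bralland: +7.8%. Applied ad valorem rate: 4% + 7.8% = 11.8%.
Duty = $451,141.92 × 11.8% + 3,672 × $3.80 = $67,188.35.
Total = $5,172.06 + $0.00 + $67,188.35 = $72,360.41.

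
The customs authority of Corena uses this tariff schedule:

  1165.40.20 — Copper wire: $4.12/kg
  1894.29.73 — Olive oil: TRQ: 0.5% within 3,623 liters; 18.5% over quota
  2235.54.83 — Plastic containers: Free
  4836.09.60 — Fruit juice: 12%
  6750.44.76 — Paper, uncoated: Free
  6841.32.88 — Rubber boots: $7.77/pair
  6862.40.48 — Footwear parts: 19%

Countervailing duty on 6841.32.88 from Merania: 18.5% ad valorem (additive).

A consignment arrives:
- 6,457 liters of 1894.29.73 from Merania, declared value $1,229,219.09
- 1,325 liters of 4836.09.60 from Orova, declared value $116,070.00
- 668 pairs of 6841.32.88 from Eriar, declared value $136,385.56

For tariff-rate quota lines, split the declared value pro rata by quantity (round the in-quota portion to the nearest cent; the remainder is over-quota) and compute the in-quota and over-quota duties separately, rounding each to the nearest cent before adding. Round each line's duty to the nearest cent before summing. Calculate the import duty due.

$122,376.40

Line 1 (1894.29.73, Merania, 6,457 liters, $1,229,219.09):
Code 1894.29.73 is under a tariff-rate quota (threshold 3,623 liters). In-quota: 3,623 liters at 0.5%; over-quota: 2,834 liters at 18.5%.
Pro-rata value split: in-quota = $1,229,219.09 × 3,623/6,457 = $689,710.51; over-quota = $1,229,219.09 − $689,710.51 = $539,508.58.
In-quota duty = $689,710.51 × 0.5% = $3,448.55. Over-quota duty = $539,508.58 × 18.5% = $99,809.09.
Line duty = $3,448.55 + $99,809.09 = $103,257.64.
Line 2 (4836.09.60, Orova, 1,325 liters, $116,070.00):
Base rate for 4836.09.60 is 12%.
Duty = $116,070.00 × 12% = $13,928.40.
Line 3 (6841.32.88, Eriar, 668 pairs, $136,385.56):
Base rate for 6841.32.88 is $7.77/pair.
The additional-duty order on 6841.32.88 targets Merania, not Eriar; it does not apply.
Duty = 668 × $7.77 = $5,190.36.
Total = $103,257.64 + $13,928.40 + $5,190.36 = $122,376.40.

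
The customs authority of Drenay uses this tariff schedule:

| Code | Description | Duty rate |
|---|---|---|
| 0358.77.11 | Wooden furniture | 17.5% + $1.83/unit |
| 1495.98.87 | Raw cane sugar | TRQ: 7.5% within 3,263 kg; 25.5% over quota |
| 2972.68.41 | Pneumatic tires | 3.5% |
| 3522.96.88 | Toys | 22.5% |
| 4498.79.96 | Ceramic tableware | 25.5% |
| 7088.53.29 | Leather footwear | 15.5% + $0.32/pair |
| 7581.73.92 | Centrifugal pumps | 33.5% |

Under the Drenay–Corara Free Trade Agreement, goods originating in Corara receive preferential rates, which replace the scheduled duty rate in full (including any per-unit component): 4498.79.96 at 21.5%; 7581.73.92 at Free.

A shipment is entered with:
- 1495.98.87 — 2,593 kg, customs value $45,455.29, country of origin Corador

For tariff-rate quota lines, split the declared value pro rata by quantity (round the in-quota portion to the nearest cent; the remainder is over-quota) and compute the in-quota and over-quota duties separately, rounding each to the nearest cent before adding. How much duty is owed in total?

Line 1 (1495.98.87, Corador, 2,593 kg, $45,455.29):
Code 1495.98.87 is under a tariff-rate quota (threshold 3,263 kg). Quantity 2,593 kg is within the quota, so the in-quota rate 7.5% applies to the full value.
Duty = $45,455.29 × 7.5% = $3,409.15.

$3,409.15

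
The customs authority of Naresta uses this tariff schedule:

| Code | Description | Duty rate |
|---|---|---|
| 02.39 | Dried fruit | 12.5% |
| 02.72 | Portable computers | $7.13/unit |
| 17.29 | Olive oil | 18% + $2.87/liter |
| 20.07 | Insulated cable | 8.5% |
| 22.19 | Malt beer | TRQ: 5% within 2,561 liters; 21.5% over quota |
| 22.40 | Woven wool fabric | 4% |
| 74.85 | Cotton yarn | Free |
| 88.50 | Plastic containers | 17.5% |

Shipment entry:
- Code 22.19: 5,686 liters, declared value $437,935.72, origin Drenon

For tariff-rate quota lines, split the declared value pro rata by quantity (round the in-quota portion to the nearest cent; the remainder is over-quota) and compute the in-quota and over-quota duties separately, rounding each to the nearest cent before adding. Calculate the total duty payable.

$61,610.22

Line 1 (22.19, Drenon, 5,686 liters, $437,935.72):
Code 22.19 is under a tariff-rate quota (threshold 2,561 liters). In-quota: 2,561 liters at 5%; over-quota: 3,125 liters at 21.5%.
Pro-rata value split: in-quota = $437,935.72 × 2,561/5,686 = $197,248.22; over-quota = $437,935.72 − $197,248.22 = $240,687.50.
In-quota duty = $197,248.22 × 5% = $9,862.41. Over-quota duty = $240,687.50 × 21.5% = $51,747.81.
Line duty = $9,862.41 + $51,747.81 = $61,610.22.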